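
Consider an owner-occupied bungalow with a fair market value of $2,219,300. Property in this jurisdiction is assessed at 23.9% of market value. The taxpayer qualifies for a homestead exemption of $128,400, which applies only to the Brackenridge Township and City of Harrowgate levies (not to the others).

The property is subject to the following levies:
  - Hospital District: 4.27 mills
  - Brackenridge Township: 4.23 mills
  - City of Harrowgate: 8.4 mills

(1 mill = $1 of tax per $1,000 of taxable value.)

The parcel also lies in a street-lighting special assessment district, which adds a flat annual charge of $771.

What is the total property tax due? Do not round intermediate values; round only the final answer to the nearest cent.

Assessed value = $2,219,300 × 0.239 = $530,412.7
Hospital District: $530,412.7 × 0.00427 = $2,264.862229
Brackenridge Township: ($530,412.7 − $128,400) × 0.00423 = $402,012.7 × 0.00423 = $1,700.513721
City of Harrowgate: ($530,412.7 − $128,400) × 0.0084 = $402,012.7 × 0.0084 = $3,376.90668
Levies subtotal = $7,342.28263
Total = $7,342.28263 + $771 = $8,113.28263

$8,113.28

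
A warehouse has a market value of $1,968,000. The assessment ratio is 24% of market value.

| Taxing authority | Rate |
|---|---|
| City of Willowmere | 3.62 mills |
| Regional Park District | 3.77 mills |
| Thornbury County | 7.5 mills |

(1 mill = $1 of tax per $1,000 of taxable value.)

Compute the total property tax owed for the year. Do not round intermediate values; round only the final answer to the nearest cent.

Assessed value = $1,968,000 × 0.24 = $472,320
City of Willowmere: $472,320 × 0.00362 = $1,709.7984
Regional Park District: $472,320 × 0.00377 = $1,780.6464
Thornbury County: $472,320 × 0.0075 = $3,542.4
Total = $1,709.7984 + $1,780.6464 + $3,542.4 = $7,032.8448

$7,032.84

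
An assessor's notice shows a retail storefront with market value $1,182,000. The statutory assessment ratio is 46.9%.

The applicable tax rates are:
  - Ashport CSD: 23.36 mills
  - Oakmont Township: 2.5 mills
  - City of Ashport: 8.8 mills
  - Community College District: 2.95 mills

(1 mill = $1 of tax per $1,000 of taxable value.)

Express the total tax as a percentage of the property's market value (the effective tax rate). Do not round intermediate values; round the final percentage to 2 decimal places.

1.76%

Assessed value = $1,182,000 × 0.469 = $554,358
Ashport CSD: $554,358 × 0.02336 = $12,949.80288
Oakmont Township: $554,358 × 0.0025 = $1,385.895
City of Ashport: $554,358 × 0.0088 = $4,878.3504
Community College District: $554,358 × 0.00295 = $1,635.3561
Total tax = $20,849.40438
Effective rate = $20,849.40438 ÷ $1,182,000 = 1.76% of market value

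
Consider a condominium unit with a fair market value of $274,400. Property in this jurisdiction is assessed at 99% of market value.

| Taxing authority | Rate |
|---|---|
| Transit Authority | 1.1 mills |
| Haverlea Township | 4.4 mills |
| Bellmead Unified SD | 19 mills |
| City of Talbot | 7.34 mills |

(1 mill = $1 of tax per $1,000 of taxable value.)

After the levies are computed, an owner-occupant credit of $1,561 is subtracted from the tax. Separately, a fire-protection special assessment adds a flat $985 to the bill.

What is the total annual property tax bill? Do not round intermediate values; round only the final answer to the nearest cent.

Assessed value = $274,400 × 0.99 = $271,656
Transit Authority: $271,656 × 0.0011 = $298.8216
Haverlea Township: $271,656 × 0.0044 = $1,195.2864
Bellmead Unified SD: $271,656 × 0.019 = $5,161.464
City of Talbot: $271,656 × 0.00734 = $1,993.95504
Levies subtotal = $8,649.52704
After credit = $8,649.52704 − $1,561 = $7,088.52704
Total = $7,088.52704 + $985 = $8,073.52704

$8,073.53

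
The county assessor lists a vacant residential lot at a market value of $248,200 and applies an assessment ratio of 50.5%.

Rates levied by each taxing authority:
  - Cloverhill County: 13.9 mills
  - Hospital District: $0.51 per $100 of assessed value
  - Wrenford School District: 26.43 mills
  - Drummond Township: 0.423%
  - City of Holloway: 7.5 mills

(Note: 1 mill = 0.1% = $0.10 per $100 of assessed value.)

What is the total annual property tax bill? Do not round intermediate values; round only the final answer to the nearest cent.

$7,164.49

Assessed value = $248,200 × 0.505 = $125,341
Cloverhill County: $125,341 × 0.0139 = $1,742.2399
Hospital District: $125,341 × 0.0051 = $639.2391
Wrenford School District: $125,341 × 0.02643 = $3,312.76263
Drummond Township: $125,341 × 0.00423 = $530.19243
City of Holloway: $125,341 × 0.0075 = $940.0575
Total = $7,164.49156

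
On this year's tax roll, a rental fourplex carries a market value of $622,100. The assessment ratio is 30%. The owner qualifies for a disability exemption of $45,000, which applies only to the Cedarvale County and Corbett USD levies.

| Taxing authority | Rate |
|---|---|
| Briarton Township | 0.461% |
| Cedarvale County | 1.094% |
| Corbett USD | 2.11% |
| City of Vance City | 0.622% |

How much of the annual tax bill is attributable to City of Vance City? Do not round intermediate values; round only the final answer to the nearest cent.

Assessed value = $622,100 × 0.3 = $186,630
City of Vance City taxable value = $186,630 (exemption does not apply)
City of Vance City levy = $186,630 × 0.00622 = $1,160.8386

$1,160.84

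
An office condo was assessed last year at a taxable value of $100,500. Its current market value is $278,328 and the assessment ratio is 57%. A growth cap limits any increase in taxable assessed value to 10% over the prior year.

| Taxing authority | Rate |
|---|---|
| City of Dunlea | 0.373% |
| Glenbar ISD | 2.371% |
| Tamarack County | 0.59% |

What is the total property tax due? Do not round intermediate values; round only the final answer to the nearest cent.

$3,685.74

Uncapped assessed value = $278,328 × 0.57 = $158,646.96
Cap limit = $100,500 × 1.1 = $110,550
Taxable assessed value = min($158,646.96, $110,550) = $110,550 (cap binds)
City of Dunlea: $110,550 × 0.00373 = $412.3515
Glenbar ISD: $110,550 × 0.02371 = $2,621.1405
Tamarack County: $110,550 × 0.0059 = $652.245
Total = $3,685.737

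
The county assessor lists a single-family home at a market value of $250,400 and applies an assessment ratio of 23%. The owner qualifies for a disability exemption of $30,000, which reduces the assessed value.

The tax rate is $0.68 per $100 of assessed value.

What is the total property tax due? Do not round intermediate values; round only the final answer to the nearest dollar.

Assessed value = $250,400 × 0.23 = $57,592
Taxable value = $57,592 − $30,000 = $27,592
Tax = $27,592 × 0.0068 = $187.6256

$188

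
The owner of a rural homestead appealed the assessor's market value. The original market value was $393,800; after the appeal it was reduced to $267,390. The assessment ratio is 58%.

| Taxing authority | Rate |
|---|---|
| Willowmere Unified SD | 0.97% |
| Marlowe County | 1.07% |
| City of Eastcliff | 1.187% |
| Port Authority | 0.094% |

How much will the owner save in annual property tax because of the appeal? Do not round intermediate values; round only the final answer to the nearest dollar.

Old assessed value = $393,800 × 0.58 = $228,404
New assessed value = $267,390 × 0.58 = $155,086.2
Combined rate = 0.0097 + 0.0107 + 0.01187 + 0.00094 = 0.03321
Old tax = $228,404 × 0.03321 = $7,585.29684
New tax = $155,086.2 × 0.03321 = $5,150.412702
Reduction = $7,585.29684 − $5,150.412702 = $2,434.884138

$2,435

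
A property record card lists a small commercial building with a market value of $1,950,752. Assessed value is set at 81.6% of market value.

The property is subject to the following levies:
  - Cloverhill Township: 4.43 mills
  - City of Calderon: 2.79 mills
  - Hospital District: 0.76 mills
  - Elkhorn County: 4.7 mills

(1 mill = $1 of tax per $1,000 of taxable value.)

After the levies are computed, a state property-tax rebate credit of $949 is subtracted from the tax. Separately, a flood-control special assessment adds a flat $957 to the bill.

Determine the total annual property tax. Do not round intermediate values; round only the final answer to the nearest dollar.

Assessed value = $1,950,752 × 0.816 = $1,591,813.632
Cloverhill Township: $1,591,813.632 × 0.00443 = $7,051.73438976
City of Calderon: $1,591,813.632 × 0.00279 = $4,441.16003328
Hospital District: $1,591,813.632 × 0.00076 = $1,209.77836032
Elkhorn County: $1,591,813.632 × 0.0047 = $7,481.5240704
Levies subtotal = $20,184.19685376
After credit = $20,184.19685376 − $949 = $19,235.19685376
Total = $19,235.19685376 + $957 = $20,192.19685376

$20,192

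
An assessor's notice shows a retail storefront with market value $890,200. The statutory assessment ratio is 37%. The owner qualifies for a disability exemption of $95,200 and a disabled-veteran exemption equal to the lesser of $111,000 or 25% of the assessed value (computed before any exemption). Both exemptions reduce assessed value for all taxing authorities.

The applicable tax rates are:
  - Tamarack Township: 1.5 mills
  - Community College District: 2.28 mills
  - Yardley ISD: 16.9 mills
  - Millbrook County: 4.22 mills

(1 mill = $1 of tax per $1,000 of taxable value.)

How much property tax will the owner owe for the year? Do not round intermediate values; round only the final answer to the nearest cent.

Assessed value = $890,200 × 0.37 = $329,374
Disabled-veteran exemption = min($111,000, 25% × $329,374) = min($111,000, $82,343.5) = $82,343.5 (percentage binds)
Taxable value = $329,374 − $95,200 − $82,343.5 = $151,830.5
Tamarack Township: $151,830.5 × 0.0015 = $227.74575
Community College District: $151,830.5 × 0.00228 = $346.17354
Yardley ISD: $151,830.5 × 0.0169 = $2,565.93545
Millbrook County: $151,830.5 × 0.00422 = $640.72471
Total = $3,780.57945

$3,780.58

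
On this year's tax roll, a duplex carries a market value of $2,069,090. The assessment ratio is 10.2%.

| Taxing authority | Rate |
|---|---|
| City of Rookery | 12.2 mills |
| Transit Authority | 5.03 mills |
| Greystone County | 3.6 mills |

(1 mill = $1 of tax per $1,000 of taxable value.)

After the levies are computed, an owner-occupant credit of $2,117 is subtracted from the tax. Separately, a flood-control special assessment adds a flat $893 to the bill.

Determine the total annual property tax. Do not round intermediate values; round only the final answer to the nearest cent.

Assessed value = $2,069,090 × 0.102 = $211,047.18
City of Rookery: $211,047.18 × 0.0122 = $2,574.775596
Transit Authority: $211,047.18 × 0.00503 = $1,061.5673154
Greystone County: $211,047.18 × 0.0036 = $759.769848
Levies subtotal = $4,396.1127594
After credit = $4,396.1127594 − $2,117 = $2,279.1127594
Total = $2,279.1127594 + $893 = $3,172.1127594

$3,172.11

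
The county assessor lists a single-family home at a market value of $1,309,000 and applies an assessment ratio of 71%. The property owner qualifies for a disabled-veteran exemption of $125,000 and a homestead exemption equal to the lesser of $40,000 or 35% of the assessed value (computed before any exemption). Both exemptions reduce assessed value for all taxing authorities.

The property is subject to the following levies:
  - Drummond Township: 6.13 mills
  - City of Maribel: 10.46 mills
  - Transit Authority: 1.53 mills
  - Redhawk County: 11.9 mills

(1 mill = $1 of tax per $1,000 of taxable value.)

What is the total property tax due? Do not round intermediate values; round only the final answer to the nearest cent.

Assessed value = $1,309,000 × 0.71 = $929,390
Homestead exemption = min($40,000, 35% × $929,390) = min($40,000, $325,286.5) = $40,000 (dollar cap binds)
Taxable value = $929,390 − $125,000 − $40,000 = $764,390
Drummond Township: $764,390 × 0.00613 = $4,685.7107
City of Maribel: $764,390 × 0.01046 = $7,995.5194
Transit Authority: $764,390 × 0.00153 = $1,169.5167
Redhawk County: $764,390 × 0.0119 = $9,096.241
Total = $22,946.9878

$22,946.99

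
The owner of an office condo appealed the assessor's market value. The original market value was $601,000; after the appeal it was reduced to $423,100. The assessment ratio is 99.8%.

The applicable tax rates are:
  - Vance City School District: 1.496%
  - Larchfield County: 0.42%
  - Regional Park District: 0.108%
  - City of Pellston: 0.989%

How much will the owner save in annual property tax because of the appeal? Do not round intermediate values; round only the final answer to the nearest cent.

Old assessed value = $601,000 × 0.998 = $599,798
New assessed value = $423,100 × 0.998 = $422,253.8
Combined rate = 0.01496 + 0.0042 + 0.00108 + 0.00989 = 0.03013
Old tax = $599,798 × 0.03013 = $18,071.91374
New tax = $422,253.8 × 0.03013 = $12,722.506994
Reduction = $18,071.91374 − $12,722.506994 = $5,349.406746

$5,349.41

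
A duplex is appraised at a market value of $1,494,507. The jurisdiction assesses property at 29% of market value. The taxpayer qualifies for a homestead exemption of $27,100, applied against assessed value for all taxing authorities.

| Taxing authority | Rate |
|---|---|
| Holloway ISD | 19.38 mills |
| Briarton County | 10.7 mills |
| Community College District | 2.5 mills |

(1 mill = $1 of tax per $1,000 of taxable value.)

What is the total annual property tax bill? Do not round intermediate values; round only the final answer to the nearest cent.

$13,237.48

Assessed value = $1,494,507 × 0.29 = $433,407.03
Taxable value = $433,407.03 − $27,100 = $406,307.03
Holloway ISD: $406,307.03 × 0.01938 = $7,874.2302414
Briarton County: $406,307.03 × 0.0107 = $4,347.485221
Community College District: $406,307.03 × 0.0025 = $1,015.767575
Total = $7,874.2302414 + $4,347.485221 + $1,015.767575 = $13,237.4830374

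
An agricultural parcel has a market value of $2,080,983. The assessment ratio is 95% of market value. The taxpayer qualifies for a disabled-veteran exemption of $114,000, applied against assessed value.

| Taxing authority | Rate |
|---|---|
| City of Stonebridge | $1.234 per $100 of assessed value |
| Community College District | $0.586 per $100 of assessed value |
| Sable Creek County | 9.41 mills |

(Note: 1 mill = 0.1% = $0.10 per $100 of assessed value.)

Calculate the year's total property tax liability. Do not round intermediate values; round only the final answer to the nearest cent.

$51,435.60

Assessed value = $2,080,983 × 0.95 = $1,976,933.85
Taxable value = $1,976,933.85 − $114,000 = $1,862,933.85
City of Stonebridge: $1,862,933.85 × 0.01234 = $22,988.603709
Community College District: $1,862,933.85 × 0.00586 = $10,916.792361
Sable Creek County: $1,862,933.85 × 0.00941 = $17,530.2075285
Total = $51,435.6035985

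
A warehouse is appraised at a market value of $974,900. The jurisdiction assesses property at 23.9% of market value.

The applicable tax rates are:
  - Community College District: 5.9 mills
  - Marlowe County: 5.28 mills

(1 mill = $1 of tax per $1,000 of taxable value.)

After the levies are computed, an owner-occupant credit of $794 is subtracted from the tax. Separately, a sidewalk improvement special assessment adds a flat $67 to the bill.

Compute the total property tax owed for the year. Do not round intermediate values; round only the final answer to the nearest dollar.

Assessed value = $974,900 × 0.239 = $233,001.1
Community College District: $233,001.1 × 0.0059 = $1,374.70649
Marlowe County: $233,001.1 × 0.00528 = $1,230.245808
Levies subtotal = $2,604.952298
After credit = $2,604.952298 − $794 = $1,810.952298
Total = $1,810.952298 + $67 = $1,877.952298

$1,878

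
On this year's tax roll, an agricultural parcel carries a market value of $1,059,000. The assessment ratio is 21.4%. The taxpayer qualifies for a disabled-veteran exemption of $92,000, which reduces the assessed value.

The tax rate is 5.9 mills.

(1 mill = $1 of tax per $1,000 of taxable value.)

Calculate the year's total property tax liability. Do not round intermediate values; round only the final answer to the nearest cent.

Assessed value = $1,059,000 × 0.214 = $226,626
Taxable value = $226,626 − $92,000 = $134,626
Tax = $134,626 × 0.0059 = $794.2934

$794.29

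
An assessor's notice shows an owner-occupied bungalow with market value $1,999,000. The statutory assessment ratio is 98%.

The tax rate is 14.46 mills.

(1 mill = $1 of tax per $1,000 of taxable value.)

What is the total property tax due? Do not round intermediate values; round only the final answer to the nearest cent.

Assessed value = $1,999,000 × 0.98 = $1,959,020
Tax = $1,959,020 × 0.01446 = $28,327.4292

$28,327.43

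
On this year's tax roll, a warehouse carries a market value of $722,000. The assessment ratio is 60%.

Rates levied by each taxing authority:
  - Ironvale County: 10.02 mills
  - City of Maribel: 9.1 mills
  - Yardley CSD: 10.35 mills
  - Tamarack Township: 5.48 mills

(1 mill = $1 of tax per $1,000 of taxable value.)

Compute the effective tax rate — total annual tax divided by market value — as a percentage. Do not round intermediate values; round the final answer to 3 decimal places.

2.097%

Assessed value = $722,000 × 0.6 = $433,200
Ironvale County: $433,200 × 0.01002 = $4,340.664
City of Maribel: $433,200 × 0.0091 = $3,942.12
Yardley CSD: $433,200 × 0.01035 = $4,483.62
Tamarack Township: $433,200 × 0.00548 = $2,373.936
Total tax = $15,140.34
Effective rate = $15,140.34 ÷ $722,000 = 2.097% of market value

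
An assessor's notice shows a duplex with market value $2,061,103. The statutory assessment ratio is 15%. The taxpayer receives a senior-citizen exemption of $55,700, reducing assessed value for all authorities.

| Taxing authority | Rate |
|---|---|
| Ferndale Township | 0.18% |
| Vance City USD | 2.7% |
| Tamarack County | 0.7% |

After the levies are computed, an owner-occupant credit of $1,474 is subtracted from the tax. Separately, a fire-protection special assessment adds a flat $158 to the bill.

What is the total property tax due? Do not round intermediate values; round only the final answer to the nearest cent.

Assessed value = $2,061,103 × 0.15 = $309,165.45
Taxable value = $309,165.45 − $55,700 = $253,465.45
Ferndale Township: $253,465.45 × 0.0018 = $456.23781
Vance City USD: $253,465.45 × 0.027 = $6,843.56715
Tamarack County: $253,465.45 × 0.007 = $1,774.25815
Levies subtotal = $9,074.06311
After credit = $9,074.06311 − $1,474 = $7,600.06311
Total = $7,600.06311 + $158 = $7,758.06311

$7,758.06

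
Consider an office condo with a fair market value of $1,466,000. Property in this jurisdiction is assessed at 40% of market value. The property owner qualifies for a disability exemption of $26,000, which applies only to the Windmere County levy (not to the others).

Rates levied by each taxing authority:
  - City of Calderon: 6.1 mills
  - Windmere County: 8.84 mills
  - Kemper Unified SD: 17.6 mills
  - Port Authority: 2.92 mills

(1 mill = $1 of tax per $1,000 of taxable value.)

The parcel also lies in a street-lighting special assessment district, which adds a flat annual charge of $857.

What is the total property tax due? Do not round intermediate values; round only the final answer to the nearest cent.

$21,420.90

Assessed value = $1,466,000 × 0.4 = $586,400
City of Calderon: $586,400 × 0.0061 = $3,577.04
Windmere County: ($586,400 − $26,000) × 0.00884 = $560,400 × 0.00884 = $4,953.936
Kemper Unified SD: $586,400 × 0.0176 = $10,320.64
Port Authority: $586,400 × 0.00292 = $1,712.288
Levies subtotal = $20,563.904
Total = $20,563.904 + $857 = $21,420.904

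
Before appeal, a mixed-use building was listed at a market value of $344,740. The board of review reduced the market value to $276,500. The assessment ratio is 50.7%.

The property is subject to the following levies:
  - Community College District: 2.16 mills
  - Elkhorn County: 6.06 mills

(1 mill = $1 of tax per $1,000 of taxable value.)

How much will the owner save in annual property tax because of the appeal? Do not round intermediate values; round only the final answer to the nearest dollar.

Old assessed value = $344,740 × 0.507 = $174,783.18
New assessed value = $276,500 × 0.507 = $140,185.5
Combined rate = 0.00216 + 0.00606 = 0.00822
Old tax = $174,783.18 × 0.00822 = $1,436.7177396
New tax = $140,185.5 × 0.00822 = $1,152.32481
Reduction = $1,436.7177396 − $1,152.32481 = $284.3929296

$284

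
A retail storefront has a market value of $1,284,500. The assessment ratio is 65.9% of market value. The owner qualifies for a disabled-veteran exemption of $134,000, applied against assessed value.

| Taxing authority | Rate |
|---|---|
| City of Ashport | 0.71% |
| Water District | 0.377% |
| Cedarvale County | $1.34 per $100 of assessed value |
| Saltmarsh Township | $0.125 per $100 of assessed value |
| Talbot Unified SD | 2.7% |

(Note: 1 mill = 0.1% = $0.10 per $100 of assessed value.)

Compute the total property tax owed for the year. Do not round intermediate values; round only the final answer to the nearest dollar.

$37,420

Assessed value = $1,284,500 × 0.659 = $846,485.5
Taxable value = $846,485.5 − $134,000 = $712,485.5
City of Ashport: $712,485.5 × 0.0071 = $5,058.64705
Water District: $712,485.5 × 0.00377 = $2,686.070335
Cedarvale County: $712,485.5 × 0.0134 = $9,547.3057
Saltmarsh Township: $712,485.5 × 0.00125 = $890.606875
Talbot Unified SD: $712,485.5 × 0.027 = $19,237.1085
Total = $37,419.73846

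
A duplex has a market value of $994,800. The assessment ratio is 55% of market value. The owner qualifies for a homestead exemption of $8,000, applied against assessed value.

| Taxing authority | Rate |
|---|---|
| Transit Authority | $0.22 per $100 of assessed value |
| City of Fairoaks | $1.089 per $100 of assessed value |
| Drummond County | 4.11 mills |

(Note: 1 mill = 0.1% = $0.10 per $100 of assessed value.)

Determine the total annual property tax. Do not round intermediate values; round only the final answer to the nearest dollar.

$9,273

Assessed value = $994,800 × 0.55 = $547,140
Taxable value = $547,140 − $8,000 = $539,140
Transit Authority: $539,140 × 0.0022 = $1,186.108
City of Fairoaks: $539,140 × 0.01089 = $5,871.2346
Drummond County: $539,140 × 0.00411 = $2,215.8654
Total = $9,273.208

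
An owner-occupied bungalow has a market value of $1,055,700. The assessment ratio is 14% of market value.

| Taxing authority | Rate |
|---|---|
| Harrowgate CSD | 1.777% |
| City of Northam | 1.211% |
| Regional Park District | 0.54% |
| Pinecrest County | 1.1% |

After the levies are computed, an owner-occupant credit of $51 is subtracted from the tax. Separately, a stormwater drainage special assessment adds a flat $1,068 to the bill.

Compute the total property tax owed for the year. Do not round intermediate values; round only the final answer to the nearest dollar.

$7,857

Assessed value = $1,055,700 × 0.14 = $147,798
Harrowgate CSD: $147,798 × 0.01777 = $2,626.37046
City of Northam: $147,798 × 0.01211 = $1,789.83378
Regional Park District: $147,798 × 0.0054 = $798.1092
Pinecrest County: $147,798 × 0.011 = $1,625.778
Levies subtotal = $6,840.09144
After credit = $6,840.09144 − $51 = $6,789.09144
Total = $6,789.09144 + $1,068 = $7,857.09144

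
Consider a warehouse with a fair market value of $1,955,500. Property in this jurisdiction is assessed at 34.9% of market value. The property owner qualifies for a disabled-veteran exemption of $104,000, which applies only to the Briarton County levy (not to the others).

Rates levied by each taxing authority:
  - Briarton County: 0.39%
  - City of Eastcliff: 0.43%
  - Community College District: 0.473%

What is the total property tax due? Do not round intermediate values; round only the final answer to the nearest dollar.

Assessed value = $1,955,500 × 0.349 = $682,469.5
Briarton County: ($682,469.5 − $104,000) × 0.0039 = $578,469.5 × 0.0039 = $2,256.03105
City of Eastcliff: $682,469.5 × 0.0043 = $2,934.61885
Community College District: $682,469.5 × 0.00473 = $3,228.080735
Total = $8,418.730635

$8,419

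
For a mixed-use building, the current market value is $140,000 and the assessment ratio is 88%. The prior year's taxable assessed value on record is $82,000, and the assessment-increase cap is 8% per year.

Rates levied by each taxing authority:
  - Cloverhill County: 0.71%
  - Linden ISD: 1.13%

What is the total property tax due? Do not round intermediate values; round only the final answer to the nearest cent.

Uncapped assessed value = $140,000 × 0.88 = $123,200
Cap limit = $82,000 × 1.08 = $88,560
Taxable assessed value = min($123,200, $88,560) = $88,560 (cap binds)
Cloverhill County: $88,560 × 0.0071 = $628.776
Linden ISD: $88,560 × 0.0113 = $1,000.728
Total = $1,629.504

$1,629.50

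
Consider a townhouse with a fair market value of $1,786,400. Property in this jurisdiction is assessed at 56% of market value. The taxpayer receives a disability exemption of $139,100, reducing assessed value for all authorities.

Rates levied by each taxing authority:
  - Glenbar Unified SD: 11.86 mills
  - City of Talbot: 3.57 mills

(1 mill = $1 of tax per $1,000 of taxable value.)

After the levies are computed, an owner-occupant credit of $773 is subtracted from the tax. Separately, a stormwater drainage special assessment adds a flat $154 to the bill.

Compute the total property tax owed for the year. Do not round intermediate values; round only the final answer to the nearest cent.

$12,670.61

Assessed value = $1,786,400 × 0.56 = $1,000,384
Taxable value = $1,000,384 − $139,100 = $861,284
Glenbar Unified SD: $861,284 × 0.01186 = $10,214.82824
City of Talbot: $861,284 × 0.00357 = $3,074.78388
Levies subtotal = $13,289.61212
After credit = $13,289.61212 − $773 = $12,516.61212
Total = $12,516.61212 + $154 = $12,670.61212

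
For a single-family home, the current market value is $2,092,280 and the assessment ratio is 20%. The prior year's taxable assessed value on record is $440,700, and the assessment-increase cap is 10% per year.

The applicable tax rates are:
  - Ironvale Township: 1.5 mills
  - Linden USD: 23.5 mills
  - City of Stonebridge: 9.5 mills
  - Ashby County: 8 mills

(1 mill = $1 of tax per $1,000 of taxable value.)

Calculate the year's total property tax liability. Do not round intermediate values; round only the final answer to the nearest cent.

Uncapped assessed value = $2,092,280 × 0.2 = $418,456
Cap limit = $440,700 × 1.1 = $484,770
Taxable assessed value = min($418,456, $484,770) = $418,456 (cap does not bind)
Ironvale Township: $418,456 × 0.0015 = $627.684
Linden USD: $418,456 × 0.0235 = $9,833.716
City of Stonebridge: $418,456 × 0.0095 = $3,975.332
Ashby County: $418,456 × 0.008 = $3,347.648
Total = $17,784.38

$17,784.38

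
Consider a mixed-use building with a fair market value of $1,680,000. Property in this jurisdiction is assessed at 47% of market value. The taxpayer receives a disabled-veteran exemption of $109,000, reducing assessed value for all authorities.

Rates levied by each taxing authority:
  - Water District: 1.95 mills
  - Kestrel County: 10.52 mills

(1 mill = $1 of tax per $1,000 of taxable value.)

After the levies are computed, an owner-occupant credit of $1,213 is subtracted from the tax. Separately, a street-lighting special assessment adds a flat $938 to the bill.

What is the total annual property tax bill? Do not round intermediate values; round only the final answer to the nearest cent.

Assessed value = $1,680,000 × 0.47 = $789,600
Taxable value = $789,600 − $109,000 = $680,600
Water District: $680,600 × 0.00195 = $1,327.17
Kestrel County: $680,600 × 0.01052 = $7,159.912
Levies subtotal = $8,487.082
After credit = $8,487.082 − $1,213 = $7,274.082
Total = $7,274.082 + $938 = $8,212.082

$8,212.08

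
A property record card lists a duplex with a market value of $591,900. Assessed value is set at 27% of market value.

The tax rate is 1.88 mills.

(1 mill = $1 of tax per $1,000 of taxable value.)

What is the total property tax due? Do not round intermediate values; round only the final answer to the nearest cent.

$300.45

Assessed value = $591,900 × 0.27 = $159,813
Tax = $159,813 × 0.00188 = $300.44844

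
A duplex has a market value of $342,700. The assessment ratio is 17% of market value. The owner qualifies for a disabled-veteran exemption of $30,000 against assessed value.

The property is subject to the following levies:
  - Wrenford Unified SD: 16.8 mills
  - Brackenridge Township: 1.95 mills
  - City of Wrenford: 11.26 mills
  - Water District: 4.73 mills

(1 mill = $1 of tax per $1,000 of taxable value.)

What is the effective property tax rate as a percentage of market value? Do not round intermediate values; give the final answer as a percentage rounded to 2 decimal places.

Assessed value = $342,700 × 0.17 = $58,259
Taxable value = $58,259 − $30,000 = $28,259
Wrenford Unified SD: $28,259 × 0.0168 = $474.7512
Brackenridge Township: $28,259 × 0.00195 = $55.10505
City of Wrenford: $28,259 × 0.01126 = $318.19634
Water District: $28,259 × 0.00473 = $133.66507
Total tax = $981.71766
Effective rate = $981.71766 ÷ $342,700 = 0.29% of market value

0.29%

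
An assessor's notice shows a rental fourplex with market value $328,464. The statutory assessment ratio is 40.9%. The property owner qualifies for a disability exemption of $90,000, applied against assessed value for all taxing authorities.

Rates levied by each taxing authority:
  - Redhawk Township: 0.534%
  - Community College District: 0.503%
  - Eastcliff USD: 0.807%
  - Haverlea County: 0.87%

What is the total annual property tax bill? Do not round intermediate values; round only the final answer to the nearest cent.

$1,203.44

Assessed value = $328,464 × 0.409 = $134,341.776
Taxable value = $134,341.776 − $90,000 = $44,341.776
Redhawk Township: $44,341.776 × 0.00534 = $236.78508384
Community College District: $44,341.776 × 0.00503 = $223.03913328
Eastcliff USD: $44,341.776 × 0.00807 = $357.83813232
Haverlea County: $44,341.776 × 0.0087 = $385.7734512
Total = $236.78508384 + $223.03913328 + $357.83813232 + $385.7734512 = $1,203.43580064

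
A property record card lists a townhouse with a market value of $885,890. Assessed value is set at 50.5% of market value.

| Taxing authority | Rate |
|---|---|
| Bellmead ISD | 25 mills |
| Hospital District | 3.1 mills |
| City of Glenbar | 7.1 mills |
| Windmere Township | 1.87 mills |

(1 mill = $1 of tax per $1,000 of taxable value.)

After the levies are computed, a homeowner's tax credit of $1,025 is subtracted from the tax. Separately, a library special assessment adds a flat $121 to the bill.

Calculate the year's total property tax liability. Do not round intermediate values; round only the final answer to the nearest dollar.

Assessed value = $885,890 × 0.505 = $447,374.45
Bellmead ISD: $447,374.45 × 0.025 = $11,184.36125
Hospital District: $447,374.45 × 0.0031 = $1,386.860795
City of Glenbar: $447,374.45 × 0.0071 = $3,176.358595
Windmere Township: $447,374.45 × 0.00187 = $836.5902215
Levies subtotal = $16,584.1708615
After credit = $16,584.1708615 − $1,025 = $15,559.1708615
Total = $15,559.1708615 + $121 = $15,680.1708615

$15,680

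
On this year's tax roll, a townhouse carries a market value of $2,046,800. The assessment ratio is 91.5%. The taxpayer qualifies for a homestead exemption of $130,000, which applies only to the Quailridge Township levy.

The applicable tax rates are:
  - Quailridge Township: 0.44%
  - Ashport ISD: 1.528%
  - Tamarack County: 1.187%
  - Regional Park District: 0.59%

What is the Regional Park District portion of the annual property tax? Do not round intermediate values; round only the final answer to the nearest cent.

Assessed value = $2,046,800 × 0.915 = $1,872,822
Regional Park District taxable value = $1,872,822 (exemption does not apply)
Regional Park District levy = $1,872,822 × 0.0059 = $11,049.6498

$11,049.65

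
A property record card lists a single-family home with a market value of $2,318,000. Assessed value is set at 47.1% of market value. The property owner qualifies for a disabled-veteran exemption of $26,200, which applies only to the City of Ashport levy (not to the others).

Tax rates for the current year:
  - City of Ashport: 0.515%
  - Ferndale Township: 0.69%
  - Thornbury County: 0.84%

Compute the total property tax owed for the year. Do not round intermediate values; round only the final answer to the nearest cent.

Assessed value = $2,318,000 × 0.471 = $1,091,778
City of Ashport: ($1,091,778 − $26,200) × 0.00515 = $1,065,578 × 0.00515 = $5,487.7267
Ferndale Township: $1,091,778 × 0.0069 = $7,533.2682
Thornbury County: $1,091,778 × 0.0084 = $9,170.9352
Total = $22,191.9301

$22,191.93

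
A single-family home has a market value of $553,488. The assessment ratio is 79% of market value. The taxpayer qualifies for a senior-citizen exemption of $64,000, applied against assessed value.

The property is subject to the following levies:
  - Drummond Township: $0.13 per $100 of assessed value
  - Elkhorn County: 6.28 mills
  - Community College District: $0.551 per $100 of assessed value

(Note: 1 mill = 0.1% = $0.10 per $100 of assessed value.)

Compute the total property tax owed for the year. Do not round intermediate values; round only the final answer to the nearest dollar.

Assessed value = $553,488 × 0.79 = $437,255.52
Taxable value = $437,255.52 − $64,000 = $373,255.52
Drummond Township: $373,255.52 × 0.0013 = $485.232176
Elkhorn County: $373,255.52 × 0.00628 = $2,344.0446656
Community College District: $373,255.52 × 0.00551 = $2,056.6379152
Total = $4,885.9147568

$4,886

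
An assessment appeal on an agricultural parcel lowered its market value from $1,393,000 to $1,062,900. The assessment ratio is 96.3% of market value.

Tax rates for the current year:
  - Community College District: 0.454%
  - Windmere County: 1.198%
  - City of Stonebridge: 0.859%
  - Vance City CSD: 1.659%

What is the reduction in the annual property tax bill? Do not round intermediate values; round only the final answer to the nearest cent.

Old assessed value = $1,393,000 × 0.963 = $1,341,459
New assessed value = $1,062,900 × 0.963 = $1,023,572.7
Combined rate = 0.00454 + 0.01198 + 0.00859 + 0.01659 = 0.0417
Old tax = $1,341,459 × 0.0417 = $55,938.8403
New tax = $1,023,572.7 × 0.0417 = $42,682.98159
Reduction = $55,938.8403 − $42,682.98159 = $13,255.85871

$13,255.86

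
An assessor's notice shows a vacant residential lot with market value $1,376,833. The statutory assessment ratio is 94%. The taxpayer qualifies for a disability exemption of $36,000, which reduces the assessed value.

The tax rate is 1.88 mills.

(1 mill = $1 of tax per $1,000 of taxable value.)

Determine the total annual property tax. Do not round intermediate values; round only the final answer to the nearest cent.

Assessed value = $1,376,833 × 0.94 = $1,294,223.02
Taxable value = $1,294,223.02 − $36,000 = $1,258,223.02
Tax = $1,258,223.02 × 0.00188 = $2,365.4592776

$2,365.46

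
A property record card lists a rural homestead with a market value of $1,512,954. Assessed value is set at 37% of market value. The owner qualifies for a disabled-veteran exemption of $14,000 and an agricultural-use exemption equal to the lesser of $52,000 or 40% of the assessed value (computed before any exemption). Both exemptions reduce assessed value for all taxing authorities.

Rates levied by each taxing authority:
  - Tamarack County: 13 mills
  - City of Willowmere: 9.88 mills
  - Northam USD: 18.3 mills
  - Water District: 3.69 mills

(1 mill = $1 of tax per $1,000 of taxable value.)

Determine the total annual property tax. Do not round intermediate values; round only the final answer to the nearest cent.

Assessed value = $1,512,954 × 0.37 = $559,792.98
Agricultural-use exemption = min($52,000, 40% × $559,792.98) = min($52,000, $223,917.192) = $52,000 (dollar cap binds)
Taxable value = $559,792.98 − $14,000 − $52,000 = $493,792.98
Tamarack County: $493,792.98 × 0.013 = $6,419.30874
City of Willowmere: $493,792.98 × 0.00988 = $4,878.6746424
Northam USD: $493,792.98 × 0.0183 = $9,036.411534
Water District: $493,792.98 × 0.00369 = $1,822.0960962
Total = $22,156.4910126

$22,156.49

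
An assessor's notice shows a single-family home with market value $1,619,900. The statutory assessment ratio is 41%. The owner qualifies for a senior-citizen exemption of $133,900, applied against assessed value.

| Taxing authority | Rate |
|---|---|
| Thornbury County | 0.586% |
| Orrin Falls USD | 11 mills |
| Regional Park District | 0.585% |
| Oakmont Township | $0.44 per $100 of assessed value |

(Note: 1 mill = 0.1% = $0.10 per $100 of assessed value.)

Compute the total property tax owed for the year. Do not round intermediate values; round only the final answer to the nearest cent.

$14,375.32

Assessed value = $1,619,900 × 0.41 = $664,159
Taxable value = $664,159 − $133,900 = $530,259
Thornbury County: $530,259 × 0.00586 = $3,107.31774
Orrin Falls USD: $530,259 × 0.011 = $5,832.849
Regional Park District: $530,259 × 0.00585 = $3,102.01515
Oakmont Township: $530,259 × 0.0044 = $2,333.1396
Total = $14,375.32149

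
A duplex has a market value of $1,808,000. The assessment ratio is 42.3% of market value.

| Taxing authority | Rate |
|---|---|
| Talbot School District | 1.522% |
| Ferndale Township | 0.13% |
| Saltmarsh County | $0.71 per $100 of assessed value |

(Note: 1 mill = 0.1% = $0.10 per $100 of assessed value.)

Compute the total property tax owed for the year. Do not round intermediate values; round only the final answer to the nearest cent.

$18,064.20

Assessed value = $1,808,000 × 0.423 = $764,784
Talbot School District: $764,784 × 0.01522 = $11,640.01248
Ferndale Township: $764,784 × 0.0013 = $994.2192
Saltmarsh County: $764,784 × 0.0071 = $5,429.9664
Total = $18,064.19808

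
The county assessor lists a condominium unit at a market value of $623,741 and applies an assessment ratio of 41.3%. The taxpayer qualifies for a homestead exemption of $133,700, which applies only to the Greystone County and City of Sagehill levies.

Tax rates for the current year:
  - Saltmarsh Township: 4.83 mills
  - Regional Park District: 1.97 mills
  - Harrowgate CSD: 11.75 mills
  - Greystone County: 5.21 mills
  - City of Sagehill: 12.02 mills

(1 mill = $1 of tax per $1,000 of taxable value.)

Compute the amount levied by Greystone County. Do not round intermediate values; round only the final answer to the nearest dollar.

Assessed value = $623,741 × 0.413 = $257,605.033
Greystone County taxable value = $257,605.033 − $133,700 = $123,905.033
Greystone County levy = $123,905.033 × 0.00521 = $645.54522193

$646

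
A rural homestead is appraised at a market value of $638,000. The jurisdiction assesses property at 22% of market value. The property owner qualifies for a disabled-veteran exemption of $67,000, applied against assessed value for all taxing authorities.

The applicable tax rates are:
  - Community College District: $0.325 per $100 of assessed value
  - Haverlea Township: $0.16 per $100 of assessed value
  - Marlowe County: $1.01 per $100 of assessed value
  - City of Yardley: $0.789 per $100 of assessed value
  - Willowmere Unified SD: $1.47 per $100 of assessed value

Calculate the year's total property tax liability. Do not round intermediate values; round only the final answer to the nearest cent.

Assessed value = $638,000 × 0.22 = $140,360
Taxable value = $140,360 − $67,000 = $73,360
Community College District: $73,360 × 0.00325 = $238.42
Haverlea Township: $73,360 × 0.0016 = $117.376
Marlowe County: $73,360 × 0.0101 = $740.936
City of Yardley: $73,360 × 0.00789 = $578.8104
Willowmere Unified SD: $73,360 × 0.0147 = $1,078.392
Total = $238.42 + $117.376 + $740.936 + $578.8104 + $1,078.392 = $2,753.9344

$2,753.93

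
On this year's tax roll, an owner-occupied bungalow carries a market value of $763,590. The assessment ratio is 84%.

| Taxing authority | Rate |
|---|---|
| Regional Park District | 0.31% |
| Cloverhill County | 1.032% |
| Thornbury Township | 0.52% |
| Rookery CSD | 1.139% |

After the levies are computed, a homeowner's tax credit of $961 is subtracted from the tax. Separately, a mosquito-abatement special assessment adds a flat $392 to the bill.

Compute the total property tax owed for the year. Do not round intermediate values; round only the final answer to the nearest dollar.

Assessed value = $763,590 × 0.84 = $641,415.6
Regional Park District: $641,415.6 × 0.0031 = $1,988.38836
Cloverhill County: $641,415.6 × 0.01032 = $6,619.408992
Thornbury Township: $641,415.6 × 0.0052 = $3,335.36112
Rookery CSD: $641,415.6 × 0.01139 = $7,305.723684
Levies subtotal = $19,248.882156
After credit = $19,248.882156 − $961 = $18,287.882156
Total = $18,287.882156 + $392 = $18,679.882156

$18,680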